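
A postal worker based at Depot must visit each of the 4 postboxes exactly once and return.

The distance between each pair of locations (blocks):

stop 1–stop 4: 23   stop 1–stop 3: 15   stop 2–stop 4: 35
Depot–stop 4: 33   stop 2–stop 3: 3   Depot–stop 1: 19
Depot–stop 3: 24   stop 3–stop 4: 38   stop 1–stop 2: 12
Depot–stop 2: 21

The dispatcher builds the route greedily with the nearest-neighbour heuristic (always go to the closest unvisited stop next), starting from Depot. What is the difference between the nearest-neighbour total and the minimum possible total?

Depot: stop 1=19, stop 2=21, stop 3=24, stop 4=33 ⇒ stop 1
stop 1: stop 2=12, stop 3=15, stop 4=23 ⇒ stop 2
stop 2: stop 3=3, stop 4=35 ⇒ stop 3
stop 3: stop 4=38 ⇒ stop 4
NN route Depot → stop 1 → stop 2 → stop 3 → stop 4 → Depot costs 105.
Optimal: Depot → stop 2 → stop 3 → stop 1 → stop 4 → Depot costs 95 (by enumerating all 12 distinct tours).
Excess = 105 − 95 = 10.

Excess over optimum: 10 blocks.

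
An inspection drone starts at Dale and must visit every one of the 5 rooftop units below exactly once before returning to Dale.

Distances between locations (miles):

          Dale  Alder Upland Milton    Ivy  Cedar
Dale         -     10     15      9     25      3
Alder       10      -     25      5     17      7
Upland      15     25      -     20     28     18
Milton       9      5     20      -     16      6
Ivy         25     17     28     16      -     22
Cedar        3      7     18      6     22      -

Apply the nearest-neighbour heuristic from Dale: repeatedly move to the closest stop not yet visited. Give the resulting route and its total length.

At Dale the remaining stops are Cedar 3, Milton 9, Alder 10, Upland 15, Ivy 25; go to Cedar.
At Cedar the remaining stops are Milton 6, Alder 7, Upland 18, Ivy 22; go to Milton.
At Milton the remaining stops are Alder 5, Ivy 16, Upland 20; go to Alder.
At Alder the remaining stops are Ivy 17, Upland 25; go to Ivy.
At Ivy the remaining stops are Upland 28; go to Upland.
Return Upland→Dale: 15.
Total = 3 + 6 + 5 + 17 + 28 + 15 = 74.

74 miles along Dale → Cedar → Milton → Alder → Ivy → Upland → Dale.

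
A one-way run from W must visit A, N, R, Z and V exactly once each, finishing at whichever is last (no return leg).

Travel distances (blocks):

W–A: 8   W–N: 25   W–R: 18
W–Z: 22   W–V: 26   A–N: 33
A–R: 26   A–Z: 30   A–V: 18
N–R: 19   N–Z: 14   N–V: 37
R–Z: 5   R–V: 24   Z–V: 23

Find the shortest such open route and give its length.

69 blocks — the minimum one-way total.

There are 5! = 120 possible orderings.
W→A→N→R→Z→V: 8+33+19+5+23 = 88
W→A→N→R→V→Z: 8+33+19+24+23 = 107
W→A→N→Z→R→V: 8+33+14+5+24 = 84
W→A→N→Z→V→R: 8+33+14+23+24 = 102
W→A→N→V→R→Z: 8+33+37+24+5 = 107
W→A→N→V→Z→R: 8+33+37+23+5 = 106
W→A→R→N→Z→V: 8+26+19+14+23 = 90
W→A→R→N→V→Z: 8+26+19+37+23 = 113
W→A→R→Z→N→V: 8+26+5+14+37 = 90
W→A→R→Z→V→N: 8+26+5+23+37 = 99
W→A→R→V→N→Z: 8+26+24+37+14 = 109
W→A→R→V→Z→N: 8+26+24+23+14 = 95
W→A→Z→N→R→V: 8+30+14+19+24 = 95
W→A→Z→N→V→R: 8+30+14+37+24 = 113
… (106 more)
W→A→V→R→Z→N: 8+18+24+5+14 = 69  ← best
The minimum is 69.
One shortest path: W → A → V → R → Z → N.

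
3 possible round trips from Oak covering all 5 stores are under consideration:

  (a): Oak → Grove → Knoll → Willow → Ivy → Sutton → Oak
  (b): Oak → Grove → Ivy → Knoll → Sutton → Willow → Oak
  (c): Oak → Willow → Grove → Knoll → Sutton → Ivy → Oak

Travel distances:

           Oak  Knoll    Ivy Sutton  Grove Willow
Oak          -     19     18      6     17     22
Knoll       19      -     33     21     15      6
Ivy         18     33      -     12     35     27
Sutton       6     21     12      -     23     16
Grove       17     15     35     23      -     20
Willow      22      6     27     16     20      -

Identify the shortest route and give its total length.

(a): 17 + 15 + 6 + 27 + 12 + 6 = 83
(b): 17 + 35 + 33 + 21 + 16 + 22 = 144
(c): 22 + 20 + 15 + 21 + 12 + 18 = 108

83 — (a) is the shortest.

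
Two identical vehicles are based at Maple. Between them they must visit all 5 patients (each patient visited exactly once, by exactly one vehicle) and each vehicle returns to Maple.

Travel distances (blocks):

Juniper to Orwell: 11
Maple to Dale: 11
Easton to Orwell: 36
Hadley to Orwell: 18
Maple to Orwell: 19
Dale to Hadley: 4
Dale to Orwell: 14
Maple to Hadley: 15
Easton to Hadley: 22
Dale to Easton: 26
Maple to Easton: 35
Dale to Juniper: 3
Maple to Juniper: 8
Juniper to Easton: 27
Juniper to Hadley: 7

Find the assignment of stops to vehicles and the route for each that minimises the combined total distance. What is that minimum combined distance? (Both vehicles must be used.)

Check every non-empty split of the stops between the two vehicles; for each half take its own optimal tour:
  {Dale} + {Juniper, Easton, Hadley, Orwell}: 22 + 92 = 114
  {Juniper} + {Dale, Easton, Hadley, Orwell}: 16 + 92 = 108
  {Dale, Juniper} + {Easton, Hadley, Orwell}: 22 + 92 = 114
  {Easton} + {Dale, Juniper, Hadley, Orwell}: 70 + 52 = 122
  {Dale, Easton} + {Juniper, Hadley, Orwell}: 72 + 52 = 124
  {Juniper, Easton} + {Dale, Hadley, Orwell}: 70 + 52 = 122
  … (15 splits in total)
Best: vehicle 1 Maple → Juniper → Maple = 16; vehicle 2 Maple → Dale → Hadley → Easton → Orwell → Maple = 92; combined 108.

Minimum combined distance: 108 blocks.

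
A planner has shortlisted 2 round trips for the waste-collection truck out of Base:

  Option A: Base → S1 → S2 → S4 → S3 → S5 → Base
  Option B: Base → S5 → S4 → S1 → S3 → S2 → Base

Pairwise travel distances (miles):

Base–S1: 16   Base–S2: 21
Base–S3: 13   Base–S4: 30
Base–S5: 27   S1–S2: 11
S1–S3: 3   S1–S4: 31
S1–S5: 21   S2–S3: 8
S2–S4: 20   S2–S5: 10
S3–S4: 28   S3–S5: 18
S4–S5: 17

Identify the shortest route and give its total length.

Option A: 16 + 11 + 20 + 28 + 18 + 27 = 120
Option B: 27 + 17 + 31 + 3 + 8 + 21 = 107

107 miles — Option B is the shortest.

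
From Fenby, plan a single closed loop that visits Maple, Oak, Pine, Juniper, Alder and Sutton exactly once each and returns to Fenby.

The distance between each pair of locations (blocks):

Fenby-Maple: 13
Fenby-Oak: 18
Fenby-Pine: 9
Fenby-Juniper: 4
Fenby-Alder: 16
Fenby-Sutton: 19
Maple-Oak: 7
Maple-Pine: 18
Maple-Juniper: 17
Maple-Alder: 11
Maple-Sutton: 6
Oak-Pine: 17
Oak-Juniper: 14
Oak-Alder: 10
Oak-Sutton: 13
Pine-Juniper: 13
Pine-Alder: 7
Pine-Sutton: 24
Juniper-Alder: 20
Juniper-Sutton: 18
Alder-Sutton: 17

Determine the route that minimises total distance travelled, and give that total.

Fenby → Maple → Oak → Pine → Juniper → Alder → Sutton → Fenby: 13+7+17+13+20+17+19 = 106
Fenby → Maple → Oak → Pine → Juniper → Sutton → Alder → Fenby: 13+7+17+13+18+17+16 = 101
Fenby → Maple → Oak → Pine → Alder → Juniper → Sutton → Fenby: 13+7+17+7+20+18+19 = 101
Fenby → Maple → Oak → Pine → Alder → Sutton → Juniper → Fenby: 13+7+17+7+17+18+4 = 83
Fenby → Maple → Oak → Pine → Sutton → Juniper → Alder → Fenby: 13+7+17+24+18+20+16 = 115
Fenby → Maple → Oak → Pine → Sutton → Alder → Juniper → Fenby: 13+7+17+24+17+20+4 = 102
Fenby → Maple → Oak → Juniper → Pine → Alder → Sutton → Fenby: 13+7+14+13+7+17+19 = 90
Fenby → Maple → Oak → Juniper → Pine → Sutton → Alder → Fenby: 13+7+14+13+24+17+16 = 104
… (352 more)
Fenby → Pine → Alder → Oak → Maple → Sutton → Juniper → Fenby: 9+7+10+7+6+18+4 = 61  ← best
The minimum is 61.
One optimal route: Fenby → Pine → Alder → Oak → Maple → Sutton → Juniper → Fenby (or its reverse).

Minimum total distance: 61 blocks.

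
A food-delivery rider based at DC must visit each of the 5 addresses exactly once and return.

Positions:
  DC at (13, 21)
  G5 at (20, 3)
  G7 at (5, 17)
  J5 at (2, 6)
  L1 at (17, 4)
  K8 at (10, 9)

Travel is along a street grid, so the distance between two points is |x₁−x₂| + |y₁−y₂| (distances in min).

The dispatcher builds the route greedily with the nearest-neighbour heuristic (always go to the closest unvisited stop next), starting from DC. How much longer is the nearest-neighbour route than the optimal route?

4 min longer than the optimal tour.

From DC: G7=12, K8=15, L1=21, G5=25, J5=26 → choose G7 (12).
From G7: K8=13, J5=14, L1=25, G5=29 → choose K8 (13).
From K8: J5=11, L1=12, G5=16 → choose J5 (11).
From J5: L1=17, G5=21 → choose L1 (17).
From L1: G5=4 → choose G5 (4).
NN route DC → G7 → K8 → J5 → L1 → G5 → DC costs 82.
Optimal: DC → G5 → L1 → K8 → J5 → G7 → DC costs 78 (by enumerating all 60 distinct tours).
Excess = 82 − 78 = 4.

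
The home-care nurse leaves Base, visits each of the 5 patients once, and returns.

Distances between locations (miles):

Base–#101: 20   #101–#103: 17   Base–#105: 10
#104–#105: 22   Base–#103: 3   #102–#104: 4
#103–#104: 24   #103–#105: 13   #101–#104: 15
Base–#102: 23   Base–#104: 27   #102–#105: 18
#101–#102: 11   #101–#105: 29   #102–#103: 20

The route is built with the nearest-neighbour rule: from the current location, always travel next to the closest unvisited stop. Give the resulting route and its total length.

Nearest-neighbour total = 73 miles; route Base → #103 → #105 → #102 → #104 → #101 → Base.

At Base the remaining stops are #103 3, #105 10, #101 20, #102 23, #104 27; go to #103.
At #103 the remaining stops are #105 13, #101 17, #102 20, #104 24; go to #105.
At #105 the remaining stops are #102 18, #104 22, #101 29; go to #102.
At #102 the remaining stops are #104 4, #101 11; go to #104.
At #104 the remaining stops are #101 15; go to #101.
Return #101→Base: 20.
Total = 3 + 13 + 18 + 4 + 15 + 20 = 73.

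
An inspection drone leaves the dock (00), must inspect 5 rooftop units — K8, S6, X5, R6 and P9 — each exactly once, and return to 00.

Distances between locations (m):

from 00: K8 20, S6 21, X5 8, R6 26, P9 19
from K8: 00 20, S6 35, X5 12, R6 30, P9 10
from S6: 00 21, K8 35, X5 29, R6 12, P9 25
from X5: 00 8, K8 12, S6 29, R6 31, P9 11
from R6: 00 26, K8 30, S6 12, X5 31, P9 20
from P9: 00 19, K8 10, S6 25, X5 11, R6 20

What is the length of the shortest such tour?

Shortest round trip = 83 m.

With 5 stops there are 5!/2 = 60 distinct round trips (a route and its reverse cost the same).
00 - K8 - S6 - X5 - R6 - P9 - 00: 20+35+29+31+20+19 = 154
00 - K8 - S6 - X5 - P9 - R6 - 00: 20+35+29+11+20+26 = 141
00 - K8 - S6 - R6 - X5 - P9 - 00: 20+35+12+31+11+19 = 128
00 - K8 - S6 - R6 - P9 - X5 - 00: 20+35+12+20+11+8 = 106
00 - K8 - S6 - P9 - X5 - R6 - 00: 20+35+25+11+31+26 = 148
00 - K8 - S6 - P9 - R6 - X5 - 00: 20+35+25+20+31+8 = 139
00 - K8 - X5 - S6 - R6 - P9 - 00: 20+12+29+12+20+19 = 112
00 - K8 - X5 - S6 - P9 - R6 - 00: 20+12+29+25+20+26 = 132
00 - K8 - X5 - R6 - S6 - P9 - 00: 20+12+31+12+25+19 = 119
00 - K8 - X5 - R6 - P9 - S6 - 00: 20+12+31+20+25+21 = 129
00 - K8 - X5 - P9 - S6 - R6 - 00: 20+12+11+25+12+26 = 106
00 - K8 - X5 - P9 - R6 - S6 - 00: 20+12+11+20+12+21 = 96
00 - K8 - R6 - S6 - X5 - P9 - 00: 20+30+12+29+11+19 = 121
00 - K8 - R6 - S6 - P9 - X5 - 00: 20+30+12+25+11+8 = 106
… (46 more)
00 - S6 - R6 - P9 - K8 - X5 - 00: 21+12+20+10+12+8 = 83  ← best
The minimum is 83.
One optimal route: 00 → S6 → R6 → P9 → K8 → X5 → 00 (or its reverse).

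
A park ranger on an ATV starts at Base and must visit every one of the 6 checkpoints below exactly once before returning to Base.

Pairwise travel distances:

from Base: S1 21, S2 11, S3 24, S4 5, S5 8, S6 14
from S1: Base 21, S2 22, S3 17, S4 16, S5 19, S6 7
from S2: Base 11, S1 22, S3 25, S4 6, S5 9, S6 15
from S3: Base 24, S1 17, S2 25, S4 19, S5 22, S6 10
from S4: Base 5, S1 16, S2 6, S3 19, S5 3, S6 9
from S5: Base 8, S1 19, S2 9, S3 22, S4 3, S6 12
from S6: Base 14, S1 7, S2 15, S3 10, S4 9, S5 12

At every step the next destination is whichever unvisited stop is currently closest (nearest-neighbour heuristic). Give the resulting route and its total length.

Total distance 80 via the nearest-neighbour route Base → S4 → S5 → S2 → S6 → S1 → S3 → Base.

Base → [S4:5 / S5:8 / S2:11 / S6:14 / S1:21 / S3:24] → S4 (5)
S4 → [S5:3 / S2:6 / S6:9 / S1:16 / S3:19] → S5 (3)
S5 → [S2:9 / S6:12 / S1:19 / S3:22] → S2 (9)
S2 → [S6:15 / S1:22 / S3:25] → S6 (15)
S6 → [S1:7 / S3:10] → S1 (7)
S1 → [S3:17] → S3 (17)
Return S3→Base: 24.
Total = 5 + 3 + 9 + 15 + 7 + 17 + 24 = 80.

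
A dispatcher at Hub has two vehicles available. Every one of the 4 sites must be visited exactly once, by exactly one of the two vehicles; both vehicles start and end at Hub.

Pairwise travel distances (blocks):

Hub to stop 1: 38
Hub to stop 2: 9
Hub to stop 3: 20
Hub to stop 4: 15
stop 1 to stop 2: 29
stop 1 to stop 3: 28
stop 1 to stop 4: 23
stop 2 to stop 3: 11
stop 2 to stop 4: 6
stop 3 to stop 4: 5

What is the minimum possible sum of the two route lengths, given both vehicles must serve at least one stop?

Check every non-empty split of the stops between the two vehicles; for each half take its own optimal tour:
  {stop 1} + {stop 2, stop 3, stop 4}: 76 + 40 = 116
  {stop 2} + {stop 1, stop 3, stop 4}: 18 + 86 = 104
  {stop 1, stop 2} + {stop 3, stop 4}: 76 + 40 = 116
  {stop 3} + {stop 1, stop 2, stop 4}: 40 + 76 = 116
  {stop 1, stop 3} + {stop 2, stop 4}: 86 + 30 = 116
  {stop 2, stop 3} + {stop 1, stop 4}: 40 + 76 = 116
  … (7 splits in total)
Best: vehicle 1 Hub → stop 2 → Hub = 18; vehicle 2 Hub → stop 1 → stop 3 → stop 4 → Hub = 86; combined 104.

104 blocks — the smallest possible combined total.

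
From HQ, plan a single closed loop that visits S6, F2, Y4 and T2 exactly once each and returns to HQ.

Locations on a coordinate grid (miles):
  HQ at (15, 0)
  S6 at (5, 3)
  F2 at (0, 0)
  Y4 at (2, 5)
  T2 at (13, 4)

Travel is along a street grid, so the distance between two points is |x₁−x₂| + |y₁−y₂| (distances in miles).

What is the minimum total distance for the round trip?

Minimum total distance: 42 miles.

HQ → S6 → F2 → Y4 → T2 → HQ: 13+8+7+12+6 = 46
HQ → S6 → F2 → T2 → Y4 → HQ: 13+8+17+12+18 = 68
HQ → S6 → Y4 → F2 → T2 → HQ: 13+5+7+17+6 = 48
HQ → S6 → Y4 → T2 → F2 → HQ: 13+5+12+17+15 = 62
HQ → S6 → T2 → F2 → Y4 → HQ: 13+9+17+7+18 = 64
HQ → S6 → T2 → Y4 → F2 → HQ: 13+9+12+7+15 = 56
HQ → F2 → S6 → Y4 → T2 → HQ: 15+8+5+12+6 = 46
HQ → F2 → S6 → T2 → Y4 → HQ: 15+8+9+12+18 = 62
HQ → F2 → Y4 → S6 → T2 → HQ: 15+7+5+9+6 = 42
HQ → F2 → T2 → S6 → Y4 → HQ: 15+17+9+5+18 = 64
HQ → Y4 → S6 → F2 → T2 → HQ: 18+5+8+17+6 = 54
HQ → Y4 → F2 → S6 → T2 → HQ: 18+7+8+9+6 = 48
The minimum is 42.
One optimal route: HQ → F2 → Y4 → S6 → T2 → HQ (or its reverse).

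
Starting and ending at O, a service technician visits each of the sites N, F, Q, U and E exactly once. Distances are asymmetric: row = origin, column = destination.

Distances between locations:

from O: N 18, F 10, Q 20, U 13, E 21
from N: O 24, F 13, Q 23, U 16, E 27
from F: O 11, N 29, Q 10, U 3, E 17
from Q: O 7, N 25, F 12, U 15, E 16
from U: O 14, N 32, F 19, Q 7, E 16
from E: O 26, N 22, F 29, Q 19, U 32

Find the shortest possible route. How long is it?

Shortest round trip = 73.

O-N-F-Q-U-E-O: 18+13+10+15+16+26 = 98
O-N-F-Q-E-U-O: 18+13+10+16+32+14 = 103
O-N-F-U-Q-E-O: 18+13+3+7+16+26 = 83
O-N-F-U-E-Q-O: 18+13+3+16+19+7 = 76
O-N-F-E-Q-U-O: 18+13+17+19+15+14 = 96
O-N-F-E-U-Q-O: 18+13+17+32+7+7 = 94
O-N-Q-F-U-E-O: 18+23+12+3+16+26 = 98
O-N-Q-F-E-U-O: 18+23+12+17+32+14 = 116
O-N-Q-U-F-E-O: 18+23+15+19+17+26 = 118
O-N-Q-U-E-F-O: 18+23+15+16+29+11 = 112
O-N-Q-E-F-U-O: 18+23+16+29+3+14 = 103
O-N-Q-E-U-F-O: 18+23+16+32+19+11 = 119
O-N-U-F-Q-E-O: 18+16+19+10+16+26 = 105
O-N-U-F-E-Q-O: 18+16+19+17+19+7 = 96
… (106 more)
O-E-N-F-U-Q-O: 21+22+13+3+7+7 = 73  ← best
The minimum is 73.
One optimal route: O → E → N → F → U → Q → O.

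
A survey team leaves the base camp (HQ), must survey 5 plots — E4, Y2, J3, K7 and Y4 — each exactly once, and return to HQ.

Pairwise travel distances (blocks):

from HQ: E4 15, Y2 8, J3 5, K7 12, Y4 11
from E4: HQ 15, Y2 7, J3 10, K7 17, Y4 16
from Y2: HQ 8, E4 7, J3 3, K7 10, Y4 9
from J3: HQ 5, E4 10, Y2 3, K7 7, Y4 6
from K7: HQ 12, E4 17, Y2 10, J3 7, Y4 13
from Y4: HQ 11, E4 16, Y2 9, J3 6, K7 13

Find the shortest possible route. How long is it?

There are 60 distinct closed tours to check (reversals are equivalent).
HQ → E4 → Y2 → J3 → K7 → Y4 → HQ: 15+7+3+7+13+11 = 56
HQ → E4 → Y2 → J3 → Y4 → K7 → HQ: 15+7+3+6+13+12 = 56
HQ → E4 → Y2 → K7 → J3 → Y4 → HQ: 15+7+10+7+6+11 = 56
HQ → E4 → Y2 → K7 → Y4 → J3 → HQ: 15+7+10+13+6+5 = 56
HQ → E4 → Y2 → Y4 → J3 → K7 → HQ: 15+7+9+6+7+12 = 56
HQ → E4 → Y2 → Y4 → K7 → J3 → HQ: 15+7+9+13+7+5 = 56
HQ → E4 → J3 → Y2 → K7 → Y4 → HQ: 15+10+3+10+13+11 = 62
HQ → E4 → J3 → Y2 → Y4 → K7 → HQ: 15+10+3+9+13+12 = 62
HQ → E4 → J3 → K7 → Y2 → Y4 → HQ: 15+10+7+10+9+11 = 62
HQ → E4 → J3 → K7 → Y4 → Y2 → HQ: 15+10+7+13+9+8 = 62
HQ → E4 → J3 → Y4 → Y2 → K7 → HQ: 15+10+6+9+10+12 = 62
HQ → E4 → J3 → Y4 → K7 → Y2 → HQ: 15+10+6+13+10+8 = 62
HQ → E4 → K7 → Y2 → J3 → Y4 → HQ: 15+17+10+3+6+11 = 62
HQ → E4 → K7 → Y2 → Y4 → J3 → HQ: 15+17+10+9+6+5 = 62
… (46 more)
The minimum is 56.
One optimal route: HQ → E4 → Y2 → J3 → K7 → Y4 → HQ (or its reverse).

56 blocks — the shortest possible round trip.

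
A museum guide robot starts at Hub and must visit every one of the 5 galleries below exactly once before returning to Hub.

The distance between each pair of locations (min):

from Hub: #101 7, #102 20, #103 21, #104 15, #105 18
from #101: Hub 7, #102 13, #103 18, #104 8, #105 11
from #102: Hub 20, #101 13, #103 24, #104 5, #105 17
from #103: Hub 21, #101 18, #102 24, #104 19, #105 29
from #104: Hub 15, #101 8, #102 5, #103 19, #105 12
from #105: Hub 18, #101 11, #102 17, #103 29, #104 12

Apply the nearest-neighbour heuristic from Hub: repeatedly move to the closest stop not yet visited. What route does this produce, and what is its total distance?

At Hub the remaining stops are #101 7, #104 15, #105 18, #102 20, #103 21; go to #101.
At #101 the remaining stops are #104 8, #105 11, #102 13, #103 18; go to #104.
At #104 the remaining stops are #102 5, #105 12, #103 19; go to #102.
At #102 the remaining stops are #105 17, #103 24; go to #105.
At #105 the remaining stops are #103 29; go to #103.
Return #103→Hub: 21.
Total = 7 + 8 + 5 + 17 + 29 + 21 = 87.

Total distance 87 min via the nearest-neighbour route Hub → #101 → #104 → #102 → #105 → #103 → Hub.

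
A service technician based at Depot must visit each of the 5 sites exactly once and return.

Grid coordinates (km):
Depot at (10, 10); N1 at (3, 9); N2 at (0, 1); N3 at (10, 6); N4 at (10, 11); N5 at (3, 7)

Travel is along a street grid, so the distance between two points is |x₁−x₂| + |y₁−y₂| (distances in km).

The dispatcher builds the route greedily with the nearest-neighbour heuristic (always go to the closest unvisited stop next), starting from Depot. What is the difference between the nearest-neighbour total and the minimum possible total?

From Depot: N4=1, N3=4, N1=8, N5=10, N2=19 → choose N4 (1).
From N4: N3=5, N1=9, N5=11, N2=20 → choose N3 (5).
From N3: N5=8, N1=10, N2=15 → choose N5 (8).
From N5: N1=2, N2=9 → choose N1 (2).
From N1: N2=11 → choose N2 (11).
NN route Depot → N4 → N3 → N5 → N1 → N2 → Depot costs 46.
Optimal: Depot → N1 → N5 → N2 → N3 → N4 → Depot costs 40 (by enumerating all 60 distinct tours).
Excess = 46 − 40 = 6.

Excess over optimum: 6 km.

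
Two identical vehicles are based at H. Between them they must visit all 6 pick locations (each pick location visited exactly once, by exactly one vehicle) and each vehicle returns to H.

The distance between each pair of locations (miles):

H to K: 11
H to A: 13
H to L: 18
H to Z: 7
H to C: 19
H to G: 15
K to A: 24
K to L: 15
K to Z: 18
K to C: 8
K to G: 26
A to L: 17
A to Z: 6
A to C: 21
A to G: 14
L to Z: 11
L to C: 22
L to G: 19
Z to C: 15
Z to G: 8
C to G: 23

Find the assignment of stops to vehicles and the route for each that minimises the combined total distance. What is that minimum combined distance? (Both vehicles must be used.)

Check every non-empty split of the stops between the two vehicles; for each half take its own optimal tour:
  {K} + {A, L, Z, C, G}: 22 + 87 = 109
  {A} + {K, L, Z, C, G}: 26 + 75 = 101
  {K, A} + {L, Z, C, G}: 48 + 75 = 123
  {L} + {K, A, Z, C, G}: 36 + 69 = 105
  {K, L} + {A, Z, C, G}: 44 + 69 = 113
  {A, L} + {K, Z, C, G}: 48 + 57 = 105
  … (31 splits in total)
Best: vehicle 1 H → A → H = 26; vehicle 2 H → K → C → L → Z → G → H = 75; combined 101.

101 miles — the smallest possible combined total.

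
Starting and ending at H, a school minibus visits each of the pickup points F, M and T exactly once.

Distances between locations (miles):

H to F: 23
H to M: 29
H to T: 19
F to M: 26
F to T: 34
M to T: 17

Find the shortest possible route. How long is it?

H-F-M-T-H: 23+26+17+19 = 85
H-F-T-M-H: 23+34+17+29 = 103
H-M-F-T-H: 29+26+34+19 = 108
The minimum is 85.
One optimal route: H → F → M → T → H (or its reverse).

Shortest round trip = 85 miles.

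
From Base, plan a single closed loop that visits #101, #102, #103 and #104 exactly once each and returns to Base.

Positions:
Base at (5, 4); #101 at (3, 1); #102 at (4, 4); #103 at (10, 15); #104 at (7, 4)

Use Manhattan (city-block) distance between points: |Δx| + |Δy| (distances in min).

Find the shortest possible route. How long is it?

There are 12 distinct closed tours to check (reversals are equivalent).
Base-#101-#102-#103-#104-Base: 5+4+17+14+2 = 42
Base-#101-#102-#104-#103-Base: 5+4+3+14+16 = 42
Base-#101-#103-#102-#104-Base: 5+21+17+3+2 = 48
Base-#101-#103-#104-#102-Base: 5+21+14+3+1 = 44
Base-#101-#104-#102-#103-Base: 5+7+3+17+16 = 48
Base-#101-#104-#103-#102-Base: 5+7+14+17+1 = 44
Base-#102-#101-#103-#104-Base: 1+4+21+14+2 = 42
Base-#102-#101-#104-#103-Base: 1+4+7+14+16 = 42
Base-#102-#103-#101-#104-Base: 1+17+21+7+2 = 48
Base-#102-#104-#101-#103-Base: 1+3+7+21+16 = 48
Base-#103-#101-#102-#104-Base: 16+21+4+3+2 = 46
Base-#103-#102-#101-#104-Base: 16+17+4+7+2 = 46
The minimum is 42.
One optimal route: Base → #101 → #102 → #103 → #104 → Base (or its reverse).

Shortest round trip = 42 min.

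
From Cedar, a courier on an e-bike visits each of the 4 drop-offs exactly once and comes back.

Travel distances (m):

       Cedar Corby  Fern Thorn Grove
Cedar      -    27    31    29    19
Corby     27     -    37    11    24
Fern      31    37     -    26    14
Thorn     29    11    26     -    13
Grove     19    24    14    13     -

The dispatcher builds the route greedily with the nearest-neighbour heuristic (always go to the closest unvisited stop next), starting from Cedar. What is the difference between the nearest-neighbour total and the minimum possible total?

The nearest-neighbour route is 15 m longer than optimal.

Cedar: Grove=19, Corby=27, Thorn=29, Fern=31 ⇒ Grove
Grove: Thorn=13, Fern=14, Corby=24 ⇒ Thorn
Thorn: Corby=11, Fern=26 ⇒ Corby
Corby: Fern=37 ⇒ Fern
NN route Cedar → Grove → Thorn → Corby → Fern → Cedar costs 111.
Optimal: Cedar → Corby → Thorn → Grove → Fern → Cedar costs 96 (by enumerating all 12 distinct tours).
Excess = 111 − 96 = 15.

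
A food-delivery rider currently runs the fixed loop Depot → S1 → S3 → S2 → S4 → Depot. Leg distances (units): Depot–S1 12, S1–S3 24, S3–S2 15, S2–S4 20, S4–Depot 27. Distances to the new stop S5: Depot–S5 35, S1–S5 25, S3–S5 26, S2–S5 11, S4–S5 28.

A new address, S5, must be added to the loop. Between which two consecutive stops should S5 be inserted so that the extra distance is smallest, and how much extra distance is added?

Insertion cost between consecutive stops i–j is d(i,S5) + d(S5,j) − d(i,j):
  between Depot and S1: 35 + 25 − 12 = 48
  between S1 and S3: 25 + 26 − 24 = 27
  between S3 and S2: 26 + 11 − 15 = 22
  between S2 and S4: 11 + 28 − 20 = 19
  between S4 and Depot: 28 + 35 − 27 = 36
Cheapest insertion is between S2 and S4, adding 19.
New total = 98 + 19 = 117.

Adding 19 by placing S5 on the S2–S4 leg.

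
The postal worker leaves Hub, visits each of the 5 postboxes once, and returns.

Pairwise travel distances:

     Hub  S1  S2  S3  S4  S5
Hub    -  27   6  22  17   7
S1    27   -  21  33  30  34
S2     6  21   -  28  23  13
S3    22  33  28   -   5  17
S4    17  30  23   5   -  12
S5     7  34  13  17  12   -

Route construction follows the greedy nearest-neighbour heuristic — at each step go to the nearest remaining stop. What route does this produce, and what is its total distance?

96 along Hub → S2 → S5 → S4 → S3 → S1 → Hub.

From Hub: distances to unvisited — S2=6, S5=7, S4=17, S3=22, S1=27. Nearest is S2 (6).
From S2: distances to unvisited — S5=13, S1=21, S4=23, S3=28. Nearest is S5 (13).
From S5: distances to unvisited — S4=12, S3=17, S1=34. Nearest is S4 (12).
From S4: distances to unvisited — S3=5, S1=30. Nearest is S3 (5).
From S3: distances to unvisited — S1=33. Nearest is S1 (33).
Return S1→Hub: 27.
Total = 6 + 13 + 12 + 5 + 33 + 27 = 96.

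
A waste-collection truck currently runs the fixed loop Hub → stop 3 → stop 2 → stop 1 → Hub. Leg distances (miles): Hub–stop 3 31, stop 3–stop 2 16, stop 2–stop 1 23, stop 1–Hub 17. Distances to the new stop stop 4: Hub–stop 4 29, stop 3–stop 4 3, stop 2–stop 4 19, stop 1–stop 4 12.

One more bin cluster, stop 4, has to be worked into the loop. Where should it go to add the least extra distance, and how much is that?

Insertion cost between consecutive stops i–j is d(i,stop 4) + d(stop 4,j) − d(i,j):
  between Hub and stop 3: 29 + 3 − 31 = 1
  between stop 3 and stop 2: 3 + 19 − 16 = 6
  between stop 2 and stop 1: 19 + 12 − 23 = 8
  between stop 1 and Hub: 12 + 29 − 17 = 24
Cheapest insertion is between Hub and stop 3, adding 1.
New total = 87 + 1 = 88.

Adding 1 miles by placing stop 4 on the Hub–stop 3 leg.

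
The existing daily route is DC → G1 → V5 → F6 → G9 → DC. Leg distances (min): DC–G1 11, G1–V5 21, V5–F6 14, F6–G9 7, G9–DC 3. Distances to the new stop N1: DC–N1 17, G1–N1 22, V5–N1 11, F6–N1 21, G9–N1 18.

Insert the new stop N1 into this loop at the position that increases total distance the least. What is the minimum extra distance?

Minimum extra distance: 12 min, inserting N1 between G1 and V5.

Insertion cost between consecutive stops i–j is d(i,N1) + d(N1,j) − d(i,j):
  between DC and G1: 17 + 22 − 11 = 28
  between G1 and V5: 22 + 11 − 21 = 12
  between V5 and F6: 11 + 21 − 14 = 18
  between F6 and G9: 21 + 18 − 7 = 32
  between G9 and DC: 18 + 17 − 3 = 32
Cheapest insertion is between G1 and V5, adding 12.
New total = 56 + 12 = 68.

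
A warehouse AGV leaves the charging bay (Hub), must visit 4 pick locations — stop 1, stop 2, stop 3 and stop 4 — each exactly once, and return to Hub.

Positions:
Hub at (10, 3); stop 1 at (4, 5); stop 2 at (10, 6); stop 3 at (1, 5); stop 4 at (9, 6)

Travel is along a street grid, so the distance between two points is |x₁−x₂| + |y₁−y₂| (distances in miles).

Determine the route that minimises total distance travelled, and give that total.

There are 12 distinct closed tours to check (reversals are equivalent).
Hub → stop 1 → stop 2 → stop 3 → stop 4 → Hub: 8+7+10+9+4 = 38
Hub → stop 1 → stop 2 → stop 4 → stop 3 → Hub: 8+7+1+9+11 = 36
Hub → stop 1 → stop 3 → stop 2 → stop 4 → Hub: 8+3+10+1+4 = 26
Hub → stop 1 → stop 3 → stop 4 → stop 2 → Hub: 8+3+9+1+3 = 24
Hub → stop 1 → stop 4 → stop 2 → stop 3 → Hub: 8+6+1+10+11 = 36
Hub → stop 1 → stop 4 → stop 3 → stop 2 → Hub: 8+6+9+10+3 = 36
Hub → stop 2 → stop 1 → stop 3 → stop 4 → Hub: 3+7+3+9+4 = 26
Hub → stop 2 → stop 1 → stop 4 → stop 3 → Hub: 3+7+6+9+11 = 36
Hub → stop 2 → stop 3 → stop 1 → stop 4 → Hub: 3+10+3+6+4 = 26
Hub → stop 2 → stop 4 → stop 1 → stop 3 → Hub: 3+1+6+3+11 = 24
Hub → stop 3 → stop 1 → stop 2 → stop 4 → Hub: 11+3+7+1+4 = 26
Hub → stop 3 → stop 2 → stop 1 → stop 4 → Hub: 11+10+7+6+4 = 38
The minimum is 24.
One optimal route: Hub → stop 1 → stop 3 → stop 4 → stop 2 → Hub (or its reverse).

Shortest round trip = 24 miles.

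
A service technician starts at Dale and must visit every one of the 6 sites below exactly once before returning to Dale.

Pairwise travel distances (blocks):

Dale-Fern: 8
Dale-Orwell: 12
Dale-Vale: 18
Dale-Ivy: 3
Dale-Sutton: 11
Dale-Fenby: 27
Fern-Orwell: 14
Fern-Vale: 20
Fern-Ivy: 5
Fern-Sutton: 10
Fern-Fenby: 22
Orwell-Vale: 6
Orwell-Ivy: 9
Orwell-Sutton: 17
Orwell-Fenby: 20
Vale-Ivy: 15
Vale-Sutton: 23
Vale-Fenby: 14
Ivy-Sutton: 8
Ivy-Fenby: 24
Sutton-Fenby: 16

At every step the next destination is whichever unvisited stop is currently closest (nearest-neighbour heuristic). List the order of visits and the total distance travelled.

Dale → [Ivy:3 / Fern:8 / Sutton:11 / Orwell:12 / Vale:18 / Fenby:27] → Ivy (3)
Ivy → [Fern:5 / Sutton:8 / Orwell:9 / Vale:15 / Fenby:24] → Fern (5)
Fern → [Sutton:10 / Orwell:14 / Vale:20 / Fenby:22] → Sutton (10)
Sutton → [Fenby:16 / Orwell:17 / Vale:23] → Fenby (16)
Fenby → [Vale:14 / Orwell:20] → Vale (14)
Vale → [Orwell:6] → Orwell (6)
Return Orwell→Dale: 12.
Total = 3 + 5 + 10 + 16 + 14 + 6 + 12 = 66.

Total distance 66 blocks via the nearest-neighbour route Dale → Ivy → Fern → Sutton → Fenby → Vale → Orwell → Dale.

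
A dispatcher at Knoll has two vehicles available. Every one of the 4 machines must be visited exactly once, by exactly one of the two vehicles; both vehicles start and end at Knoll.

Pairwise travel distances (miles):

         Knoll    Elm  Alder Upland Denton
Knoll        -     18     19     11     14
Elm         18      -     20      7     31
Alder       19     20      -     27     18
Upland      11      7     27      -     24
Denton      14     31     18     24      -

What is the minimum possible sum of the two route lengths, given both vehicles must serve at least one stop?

85 miles — the smallest possible combined total.

There are 2^3 − 1 = 7 ways to divide the 4 stops into two non-empty groups. For each, the best each vehicle can do is its own shortest tour through its group:
  {Elm} + {Alder, Upland, Denton}: 36 + 70 = 106
  {Alder} + {Elm, Upland, Denton}: 38 + 63 = 101
  {Elm, Alder} + {Upland, Denton}: 57 + 49 = 106
  {Upland} + {Elm, Alder, Denton}: 22 + 70 = 92
  {Elm, Upland} + {Alder, Denton}: 36 + 51 = 87
  {Alder, Upland} + {Elm, Denton}: 57 + 63 = 120
  … (7 splits in total)
  {Elm, Alder, Upland} + {Denton}: 57 + 28 = 85  ← best
Best: vehicle 1 Knoll → Alder → Elm → Upland → Knoll = 57; vehicle 2 Knoll → Denton → Knoll = 28; combined 85.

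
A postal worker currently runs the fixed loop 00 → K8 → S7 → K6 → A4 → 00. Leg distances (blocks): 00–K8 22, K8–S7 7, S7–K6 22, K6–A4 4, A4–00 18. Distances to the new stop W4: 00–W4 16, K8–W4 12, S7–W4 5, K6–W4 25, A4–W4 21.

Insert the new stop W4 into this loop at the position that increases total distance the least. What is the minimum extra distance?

Minimum extra distance: 6 blocks, inserting W4 between 00 and K8.

Insertion cost between consecutive stops i–j is d(i,W4) + d(W4,j) − d(i,j):
  between 00 and K8: 16 + 12 − 22 = 6
  between K8 and S7: 12 + 5 − 7 = 10
  between S7 and K6: 5 + 25 − 22 = 8
  between K6 and A4: 25 + 21 − 4 = 42
  between A4 and 00: 21 + 16 − 18 = 19
Cheapest insertion is between 00 and K8, adding 6.
New total = 73 + 6 = 79.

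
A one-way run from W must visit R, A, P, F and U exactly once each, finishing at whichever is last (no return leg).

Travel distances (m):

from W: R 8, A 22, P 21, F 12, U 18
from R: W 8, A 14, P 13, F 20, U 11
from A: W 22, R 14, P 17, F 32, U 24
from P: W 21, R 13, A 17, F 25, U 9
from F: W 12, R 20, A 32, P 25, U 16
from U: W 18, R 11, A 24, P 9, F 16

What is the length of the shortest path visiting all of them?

Minimum one-way distance = 64 m.

There are 5! = 120 possible orderings.
W - R - A - P - F - U: 8+14+17+25+16 = 80
W - R - A - P - U - F: 8+14+17+9+16 = 64
W - R - A - F - P - U: 8+14+32+25+9 = 88
W - R - A - F - U - P: 8+14+32+16+9 = 79
W - R - A - U - P - F: 8+14+24+9+25 = 80
W - R - A - U - F - P: 8+14+24+16+25 = 87
W - R - P - A - F - U: 8+13+17+32+16 = 86
W - R - P - A - U - F: 8+13+17+24+16 = 78
W - R - P - F - A - U: 8+13+25+32+24 = 102
W - R - P - F - U - A: 8+13+25+16+24 = 86
W - R - P - U - A - F: 8+13+9+24+32 = 86
W - R - P - U - F - A: 8+13+9+16+32 = 78
W - R - F - A - P - U: 8+20+32+17+9 = 86
W - R - F - A - U - P: 8+20+32+24+9 = 93
… (106 more)
The minimum is 64.
One shortest path: W → R → A → P → U → F.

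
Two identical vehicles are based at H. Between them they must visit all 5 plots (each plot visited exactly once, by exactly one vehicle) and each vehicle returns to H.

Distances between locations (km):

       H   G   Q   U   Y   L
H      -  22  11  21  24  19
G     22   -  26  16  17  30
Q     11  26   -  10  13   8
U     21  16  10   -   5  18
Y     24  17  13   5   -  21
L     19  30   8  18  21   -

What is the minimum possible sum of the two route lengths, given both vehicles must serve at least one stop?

Minimum combined distance: 103 km.

Check every non-empty split of the stops between the two vehicles; for each half take its own optimal tour:
  {G} + {Q, U, Y, L}: 44 + 66 = 110
  {Q} + {G, U, Y, L}: 22 + 81 = 103
  {G, Q} + {U, Y, L}: 59 + 66 = 125
  {U} + {G, Q, Y, L}: 42 + 79 = 121
  {G, U} + {Q, Y, L}: 59 + 64 = 123
  {Q, U} + {G, Y, L}: 42 + 79 = 121
  … (15 splits in total)
Best: vehicle 1 H → Q → H = 22; vehicle 2 H → G → Y → U → L → H = 81; combined 103.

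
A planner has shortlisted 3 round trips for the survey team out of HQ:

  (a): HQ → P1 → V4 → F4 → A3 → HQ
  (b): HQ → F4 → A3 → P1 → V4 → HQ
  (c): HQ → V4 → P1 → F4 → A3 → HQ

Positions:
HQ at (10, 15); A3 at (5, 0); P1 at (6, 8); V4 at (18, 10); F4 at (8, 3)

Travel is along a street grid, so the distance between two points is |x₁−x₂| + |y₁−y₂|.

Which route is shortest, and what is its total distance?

(a): 11 + 14 + 17 + 6 + 20 = 68
(b): 14 + 6 + 9 + 14 + 13 = 56
(c): 13 + 14 + 7 + 6 + 20 = 60

Shortest is (b), total 56.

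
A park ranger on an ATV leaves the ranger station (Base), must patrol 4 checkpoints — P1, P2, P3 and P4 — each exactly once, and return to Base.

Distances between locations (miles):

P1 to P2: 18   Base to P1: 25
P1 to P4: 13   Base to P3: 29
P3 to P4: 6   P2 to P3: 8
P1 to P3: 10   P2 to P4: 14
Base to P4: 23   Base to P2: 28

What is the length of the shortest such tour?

With 4 stops there are 4!/2 = 12 distinct round trips (a route and its reverse cost the same).
Base→P1→P2→P3→P4→Base: 25+18+8+6+23 = 80
Base→P1→P2→P4→P3→Base: 25+18+14+6+29 = 92
Base→P1→P3→P2→P4→Base: 25+10+8+14+23 = 80
Base→P1→P3→P4→P2→Base: 25+10+6+14+28 = 83
Base→P1→P4→P2→P3→Base: 25+13+14+8+29 = 89
Base→P1→P4→P3→P2→Base: 25+13+6+8+28 = 80
Base→P2→P1→P3→P4→Base: 28+18+10+6+23 = 85
Base→P2→P1→P4→P3→Base: 28+18+13+6+29 = 94
Base→P2→P3→P1→P4→Base: 28+8+10+13+23 = 82
Base→P2→P4→P1→P3→Base: 28+14+13+10+29 = 94
Base→P3→P1→P2→P4→Base: 29+10+18+14+23 = 94
Base→P3→P2→P1→P4→Base: 29+8+18+13+23 = 91
The minimum is 80.
One optimal route: Base → P1 → P2 → P3 → P4 → Base (or its reverse).

Shortest round trip = 80 miles.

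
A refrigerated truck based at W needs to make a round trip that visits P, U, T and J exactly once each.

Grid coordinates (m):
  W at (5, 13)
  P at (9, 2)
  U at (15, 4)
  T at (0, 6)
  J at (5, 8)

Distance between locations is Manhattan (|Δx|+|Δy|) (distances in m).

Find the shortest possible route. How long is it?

There are 12 distinct closed tours to check (reversals are equivalent).
W-P-U-T-J-W: 15+8+17+7+5 = 52
W-P-U-J-T-W: 15+8+14+7+12 = 56
W-P-T-U-J-W: 15+13+17+14+5 = 64
W-P-T-J-U-W: 15+13+7+14+19 = 68
W-P-J-U-T-W: 15+10+14+17+12 = 68
W-P-J-T-U-W: 15+10+7+17+19 = 68
W-U-P-T-J-W: 19+8+13+7+5 = 52
W-U-P-J-T-W: 19+8+10+7+12 = 56
W-U-T-P-J-W: 19+17+13+10+5 = 64
W-U-J-P-T-W: 19+14+10+13+12 = 68
W-T-P-U-J-W: 12+13+8+14+5 = 52
W-T-U-P-J-W: 12+17+8+10+5 = 52
The minimum is 52.
One optimal route: W → P → U → T → J → W (or its reverse).

Minimum total distance: 52 m.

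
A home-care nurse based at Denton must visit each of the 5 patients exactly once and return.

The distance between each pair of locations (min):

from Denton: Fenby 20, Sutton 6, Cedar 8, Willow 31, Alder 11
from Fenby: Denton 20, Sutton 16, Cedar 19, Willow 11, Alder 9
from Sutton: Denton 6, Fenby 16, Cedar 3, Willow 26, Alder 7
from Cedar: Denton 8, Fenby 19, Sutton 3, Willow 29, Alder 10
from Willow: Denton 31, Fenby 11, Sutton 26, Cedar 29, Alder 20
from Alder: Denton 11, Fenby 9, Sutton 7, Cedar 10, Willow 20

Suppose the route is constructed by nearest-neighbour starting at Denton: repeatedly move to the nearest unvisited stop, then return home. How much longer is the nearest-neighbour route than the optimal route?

From Denton: Sutton=6, Cedar=8, Alder=11, Fenby=20, Willow=31 → choose Sutton (6).
From Sutton: Cedar=3, Alder=7, Fenby=16, Willow=26 → choose Cedar (3).
From Cedar: Alder=10, Fenby=19, Willow=29 → choose Alder (10).
From Alder: Fenby=9, Willow=20 → choose Fenby (9).
From Fenby: Willow=11 → choose Willow (11).
NN route Denton → Sutton → Cedar → Alder → Fenby → Willow → Denton costs 70.
Optimal: Denton → Cedar → Sutton → Willow → Fenby → Alder → Denton costs 68 (by enumerating all 60 distinct tours).
Excess = 70 − 68 = 2.

Excess over optimum: 2 min.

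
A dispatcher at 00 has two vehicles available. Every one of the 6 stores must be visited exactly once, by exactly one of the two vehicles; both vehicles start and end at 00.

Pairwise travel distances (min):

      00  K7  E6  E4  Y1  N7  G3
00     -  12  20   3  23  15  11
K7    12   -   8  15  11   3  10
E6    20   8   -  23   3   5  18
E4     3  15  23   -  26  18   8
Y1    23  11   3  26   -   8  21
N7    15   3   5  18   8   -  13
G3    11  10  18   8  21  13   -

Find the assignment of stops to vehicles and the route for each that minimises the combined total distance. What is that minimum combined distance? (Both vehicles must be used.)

Minimum combined distance: 61 min.

Check every non-empty split of the stops between the two vehicles; for each half take its own optimal tour:
  {K7} + {E6, E4, Y1, N7, G3}: 24 + 55 = 79
  {E6} + {K7, E4, Y1, N7, G3}: 40 + 55 = 95
  {K7, E6} + {E4, Y1, N7, G3}: 40 + 55 = 95
  {E4} + {K7, E6, Y1, N7, G3}: 6 + 55 = 61
  {K7, E4} + {E6, Y1, N7, G3}: 30 + 55 = 85
  {E6, E4} + {K7, Y1, N7, G3}: 46 + 55 = 101
  … (31 splits in total)
Best: vehicle 1 00 → E4 → 00 = 6; vehicle 2 00 → K7 → E6 → Y1 → N7 → G3 → 00 = 55; combined 61.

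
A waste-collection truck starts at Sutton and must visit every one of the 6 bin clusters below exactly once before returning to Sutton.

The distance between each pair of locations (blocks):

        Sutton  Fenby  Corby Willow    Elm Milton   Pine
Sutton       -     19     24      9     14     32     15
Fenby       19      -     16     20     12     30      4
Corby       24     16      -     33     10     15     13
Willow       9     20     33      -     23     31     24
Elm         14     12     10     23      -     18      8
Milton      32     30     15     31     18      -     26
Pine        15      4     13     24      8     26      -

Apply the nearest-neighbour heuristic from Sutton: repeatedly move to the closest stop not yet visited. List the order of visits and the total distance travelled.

Nearest-neighbour total = 98 blocks; route Sutton → Willow → Fenby → Pine → Elm → Corby → Milton → Sutton.

From Sutton: distances to unvisited — Willow=9, Elm=14, Pine=15, Fenby=19, Corby=24, Milton=32. Nearest is Willow (9).
From Willow: distances to unvisited — Fenby=20, Elm=23, Pine=24, Milton=31, Corby=33. Nearest is Fenby (20).
From Fenby: distances to unvisited — Pine=4, Elm=12, Corby=16, Milton=30. Nearest is Pine (4).
From Pine: distances to unvisited — Elm=8, Corby=13, Milton=26. Nearest is Elm (8).
From Elm: distances to unvisited — Corby=10, Milton=18. Nearest is Corby (10).
From Corby: distances to unvisited — Milton=15. Nearest is Milton (15).
Return Milton→Sutton: 32.
Total = 9 + 20 + 4 + 8 + 10 + 15 + 32 = 98.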